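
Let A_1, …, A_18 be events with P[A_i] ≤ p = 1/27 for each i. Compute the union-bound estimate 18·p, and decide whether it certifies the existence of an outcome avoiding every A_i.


Union bound: P[∪_{i=1}^{18} A_i] ≤ Σ_i P[A_i] ≤ 18·p = 18·(1/27) = 2/3.
Numerically: 2/3 ≈ 0.6666667.
Is 2/3 < 1? YES.
Since P[∪ A_i] ≤ 2/3 < 1, the complement has P[∩ A_i^c] ≥ 1 − 2/3 = 1/3 > 0, so some outcome avoids every A_i.

18·p = 2/3 ≈ 0.6666667; existence CERTIFIED by the union bound.


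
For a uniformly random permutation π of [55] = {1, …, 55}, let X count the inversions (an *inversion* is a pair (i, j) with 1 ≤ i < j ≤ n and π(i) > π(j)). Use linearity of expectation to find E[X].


Write X = Σ X_I over the C(55, 2) = 1485 pairs i < j, with X_I the indicator of one inversion.
There are 1485 indicators.
For each fixed pair i < j, the values π(i) and π(j) are two distinct elements of {1, …, 55} in uniformly random order; by symmetry P[π(i) > π(j)] = 1/2.
By linearity: E[X] = 1485 · (1/2) = C(55, 2) · (1/2) = 1485/2 = 1485/2 ≈ 742.500.

E[X] = 1485/2 = 742.500.


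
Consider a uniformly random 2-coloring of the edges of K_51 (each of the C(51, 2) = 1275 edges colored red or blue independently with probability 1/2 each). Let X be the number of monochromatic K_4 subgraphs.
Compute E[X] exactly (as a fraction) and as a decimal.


Let X = Σ_S X_S over the C(51, 4) = 249900 subsets S of size 4, where X_S = 1 if the K_4 on S is monochromatic.
For a fixed S, the K_4 on S has C(4, 2) = 6 edges. P[all 6 edges red] = (1/2)^6, and likewise for blue, so P[monochromatic] = 2·(1/2)^6 = 2^{1 − 6} = 1/32.
By linearity: E[X] = C(51, 4) · 2^{1 − 6} = 249900 · 1/32 = 62475/8.
Numerically: E[X] ≈ 7809.375000.

E[X] = C(51,4)·2^(1−C(4,2)) = 62475/8 ≈ 7809.375000.


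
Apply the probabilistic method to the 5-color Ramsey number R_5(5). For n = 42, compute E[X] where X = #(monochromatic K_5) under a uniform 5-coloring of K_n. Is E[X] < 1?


E[X] = C(42, 5) · 5^{1 − 10} = 850668 · 5^{−9} = 850668/1953125.
As a reduced fraction: E[X] = 850668/1953125 ≈ 0.435542.
Is E[X] < 1? YES.
Since E[X] < 1, there exists a 5-coloring of K_{42} with no monochromatic K_5; hence R_5(5) > 42.

E[X] = 850668/1953125 ≈ 0.435542; E[X] < 1, so R_5(5) > 42.


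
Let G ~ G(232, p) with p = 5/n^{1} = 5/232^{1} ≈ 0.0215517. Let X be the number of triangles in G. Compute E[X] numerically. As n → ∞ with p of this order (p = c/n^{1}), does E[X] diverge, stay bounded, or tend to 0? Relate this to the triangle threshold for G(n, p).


Number of potential triangles: C(232, 3) = 2054360.
Each occurs with probability p³ ≈ (0.0215517)³ ≈ 1.00102761e-05.
By linearity: E[X] = C(232, 3)·p³ ≈ 2054360 · 1.00102761e-05 ≈ 20.564711.
Here α = 1, so p = 5/n is exactly at the triangle threshold p ~ 1/n. Asymptotically E[X] → c³/6 = 5³/6 = 125/6 ≈ 20.833333, a bounded constant. In this regime the triangle count is asymptotically Poisson(c³/6).

E[X] ≈ 20.564711; in regime p = Θ(1/n^{1}) E[X] stays bounded (at the triangle threshold p ~ 1/n).


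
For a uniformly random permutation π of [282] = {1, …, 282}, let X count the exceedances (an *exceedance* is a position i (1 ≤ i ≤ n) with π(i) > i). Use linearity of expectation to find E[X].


Write X = Σ_{i=1}^{282} X_i, where X_i = 1_{π(i) > i}.
For each fixed i, π(i) is uniform over {1, …, 282} (marginal of a uniform permutation), so P[π(i) > i] = (n − i)/n. Summing: Σ_{i=1}^{282} (n − i)/n = (0 + 1 + … + 281)/282 = 282(282 − 1)/(2·282) = (282 − 1)/2.
Hence E[X] = Σ_{i=1}^{282} (282 − i)/282 = 281/2 ≈ 140.500.

E[X] = 281/2 = 140.500.


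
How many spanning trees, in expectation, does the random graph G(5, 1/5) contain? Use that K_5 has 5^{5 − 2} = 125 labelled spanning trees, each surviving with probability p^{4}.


K_5 has 5^{5 − 2} = 125 labelled spanning trees.
For each such spanning tree H, let X_H = 1 if all 4 edges of H are present in G. Then P[X_H = 1] = p^{4} = (1/5)^{4} = 1/625.
By linearity of expectation: E[X] = Σ_H E[X_H] = 125 · p^{4} = 125 · 1/625 = 1/5.
Numerically: E[X] ≈ 0.2.

E[X] = 125 · (1/5)^{4} = 1/5 ≈ 0.2.


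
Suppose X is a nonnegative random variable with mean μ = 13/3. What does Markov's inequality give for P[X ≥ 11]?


μ = E[X] = 13/3, a = 11.
Markov: P[X ≥ 11] ≤ μ/a = (13/3)/11 = 13/33.
Numerically: ≈ 0.394.
(Since a = 11 > μ = 4.333, the bound 13/33 is < 1 and informative.)

P[X ≥ 11] ≤ 13/33 ≈ 0.394.


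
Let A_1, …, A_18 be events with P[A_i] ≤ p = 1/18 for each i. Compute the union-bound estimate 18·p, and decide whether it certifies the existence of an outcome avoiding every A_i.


Union bound: P[∪_{i=1}^{18} A_i] ≤ Σ_i P[A_i] ≤ 18·p = 18·(1/18) = 1.
Numerically: 1 ≈ 1.00000.
Is 1 < 1? NO.
Since the bound 1 is ≥ 1, the union bound is uninformative here; it does NOT by itself certify existence.

18·p = 1 ≈ 1.00000; existence NOT certified by the union bound.


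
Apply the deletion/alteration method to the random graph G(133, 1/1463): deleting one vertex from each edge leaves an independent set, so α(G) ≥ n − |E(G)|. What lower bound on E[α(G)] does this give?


E[|E(G)|] = C(133, 2)·p = 8778 · (1/1463) = 6.
E[α(G)] ≥ n − E[|E(G)|] = 133 − 6 = 127.
Numerically: ≈ 127.00000.
(This is only a lower bound; the true E[α(G)] may be larger.)

E[α(G)] ≥ 127 ≈ 127.00000.


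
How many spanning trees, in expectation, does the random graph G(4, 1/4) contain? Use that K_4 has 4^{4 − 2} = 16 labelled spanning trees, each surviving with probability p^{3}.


K_4 has 4^{4 − 2} = 16 labelled spanning trees.
For each such spanning tree H, let X_H = 1 if all 3 edges of H are present in G. Then P[X_H = 1] = p^{3} = (1/4)^{3} = 1/64.
Summing the indicators: E[X] = Σ_H E[X_H] = 16 · p^{3} = 16 · 1/64 = 1/4.
Numerically: E[X] ≈ 0.25.

E[X] = 16 · (1/4)^{3} = 1/4 ≈ 0.25.


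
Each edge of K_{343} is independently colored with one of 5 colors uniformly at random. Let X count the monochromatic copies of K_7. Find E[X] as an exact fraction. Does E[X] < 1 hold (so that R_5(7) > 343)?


E[X] = C(343, 7) · 5^{1 − 21} = 104200375748469 · 5^{−20} = 104200375748469/95367431640625.
As a reduced fraction: E[X] = 104200375748469/95367431640625 ≈ 1.09262.
Is E[X] < 1? NO.
Since E[X] ≥ 1, the first-moment bound is inconclusive at n = 343; it does NOT by itself certify R_5(7) > 343.

E[X] = 104200375748469/95367431640625 ≈ 1.09262; E[X] ≥ 1; first-moment method inconclusive here.


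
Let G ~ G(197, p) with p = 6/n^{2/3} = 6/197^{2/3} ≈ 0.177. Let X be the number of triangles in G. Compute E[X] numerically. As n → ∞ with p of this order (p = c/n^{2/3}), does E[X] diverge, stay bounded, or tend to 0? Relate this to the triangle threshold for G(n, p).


Number of potential triangles: C(197, 3) = 1254890.
Each occurs with probability p³ ≈ (0.177)³ ≈ 5.56572e-03.
By linearity: E[X] = C(197, 3)·p³ ≈ 1254890 · 5.56572e-03 ≈ 6984.365.
Since α = 2/3 < 1, p = c/n^{2/3} ≫ 1/n is above the triangle threshold p ~ 1/n. Asymptotically E[X] ~ (c³/6)·n^{3(1−α)} = (6³/6)·n^{1} → ∞; triangles are abundant w.h.p.

E[X] ≈ 6984.365; in regime p = Θ(1/n^{2/3}) E[X] diverges (above the triangle threshold p ~ 1/n).


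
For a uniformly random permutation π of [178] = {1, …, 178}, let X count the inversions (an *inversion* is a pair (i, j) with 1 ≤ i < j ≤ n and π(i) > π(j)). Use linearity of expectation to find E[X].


Write X = Σ X_I over the C(178, 2) = 15753 pairs i < j, with X_I the indicator of one inversion.
There are 15753 indicators.
For each fixed pair i < j, the values π(i) and π(j) are two distinct elements of {1, …, 178} in uniformly random order; by symmetry P[π(i) > π(j)] = 1/2.
By linearity: E[X] = 15753 · (1/2) = C(178, 2) · (1/2) = 15753/2 = 15753/2 ≈ 7876.50000.

E[X] = 15753/2 = 7876.50000.


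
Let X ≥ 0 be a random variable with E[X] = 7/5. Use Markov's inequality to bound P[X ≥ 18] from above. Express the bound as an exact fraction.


μ = E[X] = 7/5, a = 18.
Markov: P[X ≥ 18] ≤ μ/a = (7/5)/18 = 7/90.
Numerically: ≈ 0.07778.
(Since a = 18 > μ = 1.40000, the bound 7/90 is < 1 and informative.)

P[X ≥ 18] ≤ 7/90 ≈ 0.07778.


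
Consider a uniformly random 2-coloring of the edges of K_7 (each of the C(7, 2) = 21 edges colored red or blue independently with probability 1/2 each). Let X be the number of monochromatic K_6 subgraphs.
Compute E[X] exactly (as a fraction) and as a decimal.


Let X = Σ_S X_S over the C(7, 6) = 7 subsets S of size 6, where X_S = 1 if the K_6 on S is monochromatic.
For a fixed S, the K_6 on S has C(6, 2) = 15 edges. P[all 15 edges red] = (1/2)^15, and likewise for blue, so P[monochromatic] = 2·(1/2)^15 = 2^{1 − 15} = 1/16384.
By linearity: E[X] = C(7, 6) · 2^{1 − 15} = 7 · 1/16384 = 7/16384.
Numerically: E[X] ≈ 0.000.

E[X] = C(7,6)·2^(1−C(6,2)) = 7/16384 ≈ 0.000.


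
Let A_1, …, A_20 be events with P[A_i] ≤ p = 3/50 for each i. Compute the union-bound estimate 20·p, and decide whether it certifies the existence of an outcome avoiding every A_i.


Union bound: P[∪_{i=1}^{20} A_i] ≤ Σ_i P[A_i] ≤ 20·p = 20·(3/50) = 6/5.
Numerically: 6/5 ≈ 1.200000.
Is 6/5 < 1? NO.
Since the bound 6/5 is ≥ 1, the union bound is uninformative here; it does NOT by itself certify existence.

20·p = 6/5 ≈ 1.200000; existence NOT certified by the union bound.


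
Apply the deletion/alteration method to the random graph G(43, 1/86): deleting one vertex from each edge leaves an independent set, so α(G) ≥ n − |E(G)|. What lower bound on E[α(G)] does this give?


E[|E(G)|] = C(43, 2)·p = 903 · (1/86) = 21/2.
E[α(G)] ≥ n − E[|E(G)|] = 43 − 21/2 = 65/2.
Numerically: ≈ 32.500000.
(This is only a lower bound; the true E[α(G)] may be larger.)

E[α(G)] ≥ 65/2 ≈ 32.500000.


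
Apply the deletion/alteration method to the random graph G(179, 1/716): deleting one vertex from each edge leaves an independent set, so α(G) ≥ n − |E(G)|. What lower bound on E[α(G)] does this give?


E[|E(G)|] = C(179, 2)·p = 15931 · (1/716) = 89/4.
E[α(G)] ≥ n − E[|E(G)|] = 179 − 89/4 = 627/4.
Numerically: ≈ 156.7500.
(This is only a lower bound; the true E[α(G)] may be larger.)

E[α(G)] ≥ 627/4 ≈ 156.7500.


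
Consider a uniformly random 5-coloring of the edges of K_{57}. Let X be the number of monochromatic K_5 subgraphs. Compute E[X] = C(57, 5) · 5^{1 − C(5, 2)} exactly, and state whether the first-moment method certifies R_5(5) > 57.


E[X] = C(57, 5) · 5^{1 − 10} = 4187106 · 5^{−9} = 4187106/1953125.
As a reduced fraction: E[X] = 4187106/1953125 ≈ 2.143798.
Is E[X] < 1? NO.
Since E[X] ≥ 1, the first-moment bound is inconclusive at n = 57; it does NOT by itself certify R_5(5) > 57.

E[X] = 4187106/1953125 ≈ 2.143798; E[X] ≥ 1; first-moment method inconclusive here.


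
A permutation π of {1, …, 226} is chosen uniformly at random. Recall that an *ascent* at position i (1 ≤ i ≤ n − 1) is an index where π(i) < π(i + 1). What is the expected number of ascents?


Write X = Σ X_I over i = 1, …, 225, with X_I the indicator of one ascent.
There are 225 indicators.
For each fixed i, the pair (π(i), π(i+1)) is a uniformly random ordered pair of distinct values from {1, …, 226}; by symmetry P[π(i) < π(i+1)] = 1/2.
By linearity: E[X] = 225 · (1/2) = (226 − 1) · (1/2) = 225/2 ≈ 112.500.

E[X] = 225/2 = 112.500.


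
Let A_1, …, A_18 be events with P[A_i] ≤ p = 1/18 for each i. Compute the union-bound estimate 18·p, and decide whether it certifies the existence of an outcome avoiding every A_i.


Union bound: P[∪_{i=1}^{18} A_i] ≤ Σ_i P[A_i] ≤ 18·p = 18·(1/18) = 1.
Numerically: 1 ≈ 1.000.
Is 1 < 1? NO.
Since the bound 1 is ≥ 1, the union bound is uninformative here; it does NOT by itself certify existence.

18·p = 1 ≈ 1.000; existence NOT certified by the union bound.


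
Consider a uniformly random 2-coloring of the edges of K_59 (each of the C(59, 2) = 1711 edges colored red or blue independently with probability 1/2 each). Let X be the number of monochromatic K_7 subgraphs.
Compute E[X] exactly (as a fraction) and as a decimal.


Let X = Σ_S X_S over the C(59, 7) = 341149446 subsets S of size 7, where X_S = 1 if the K_7 on S is monochromatic.
For a fixed S, the K_7 on S has C(7, 2) = 21 edges. P[all 21 edges red] = (1/2)^21, and likewise for blue, so P[monochromatic] = 2·(1/2)^21 = 2^{1 − 21} = 1/1048576.
By linearity of expectation: E[X] = C(59, 7) · 2^{1 − 21} = 341149446 · 1/1048576 = 170574723/524288.
Numerically: E[X] ≈ 325.34546.

E[X] = C(59,7)·2^(1−C(7,2)) = 170574723/524288 ≈ 325.34546.


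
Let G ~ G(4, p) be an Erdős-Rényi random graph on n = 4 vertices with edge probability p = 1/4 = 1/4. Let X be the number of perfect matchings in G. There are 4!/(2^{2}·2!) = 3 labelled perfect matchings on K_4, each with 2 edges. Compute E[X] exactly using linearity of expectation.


K_4 has 4!/(2^{2}·2!) = 3 labelled perfect matchings.
For each such perfect matching H, let X_H = 1 if all 2 edges of H are present in G. Then P[X_H = 1] = p^{2} = (1/4)^{2} = 1/16.
By linearity of expectation: E[X] = Σ_H E[X_H] = 3 · p^{2} = 3 · 1/16 = 3/16.
Numerically: E[X] ≈ 0.1875.

E[X] = 3 · (1/4)^{2} = 3/16 ≈ 0.1875.


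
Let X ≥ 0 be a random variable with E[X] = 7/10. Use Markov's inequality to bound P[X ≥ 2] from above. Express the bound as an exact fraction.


μ = E[X] = 7/10, a = 2.
Markov: P[X ≥ 2] ≤ μ/a = (7/10)/2 = 7/20.
Numerically: ≈ 0.35000.
(Since a = 2 > μ = 0.70000, the bound 7/20 is < 1 and informative.)

P[X ≥ 2] ≤ 7/20 ≈ 0.35000.


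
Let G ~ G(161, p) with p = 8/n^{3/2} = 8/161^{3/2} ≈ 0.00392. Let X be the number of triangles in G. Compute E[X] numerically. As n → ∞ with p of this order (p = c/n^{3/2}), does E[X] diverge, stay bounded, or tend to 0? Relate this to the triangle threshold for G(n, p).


Number of potential triangles: C(161, 3) = 682640.
Each occurs with probability p³ ≈ (0.00392)³ ≈ 6.00556e-08.
By linearity: E[X] = C(161, 3)·p³ ≈ 682640 · 6.00556e-08 ≈ 0.041.
Since α = 3/2 > 1, p = c/n^{3/2} = o(1/n) is below the triangle threshold p ~ 1/n. Asymptotically E[X] ~ (c³/6)·n^{3(1−α)} = (8³/6)·n^{-1.5} → 0, so by Markov's inequality G has no triangles w.h.p.

E[X] ≈ 0.041; in regime p = Θ(1/n^{3/2}) E[X] tends to 0 (below the triangle threshold p ~ 1/n).


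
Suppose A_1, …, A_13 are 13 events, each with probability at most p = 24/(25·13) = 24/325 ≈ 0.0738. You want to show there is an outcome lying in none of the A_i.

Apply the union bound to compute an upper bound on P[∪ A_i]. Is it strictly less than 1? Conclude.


Union bound: P[∪_{i=1}^{13} A_i] ≤ Σ_i P[A_i] ≤ 13·p = 13·(24/325) = 24/25.
Numerically: 24/25 ≈ 0.9600.
Is 24/25 < 1? YES.
Since P[∪ A_i] ≤ 24/25 < 1, the complement has P[∩ A_i^c] ≥ 1 − 24/25 = 1/25 > 0, so some outcome avoids every A_i.

13·p = 24/25 ≈ 0.9600; existence CERTIFIED by the union bound.


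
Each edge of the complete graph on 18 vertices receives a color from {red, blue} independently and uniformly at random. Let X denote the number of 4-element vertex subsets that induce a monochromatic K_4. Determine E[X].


Let X = Σ_S X_S over the C(18, 4) = 3060 subsets S of size 4, where X_S = 1 if the K_4 on S is monochromatic.
For a fixed S, the K_4 on S has C(4, 2) = 6 edges. P[all 6 edges red] = (1/2)^6, and likewise for blue, so P[monochromatic] = 2·(1/2)^6 = 2^{1 − 6} = 1/32.
By linearity: E[X] = C(18, 4) · 2^{1 − 6} = 3060 · 1/32 = 765/8.
Numerically: E[X] ≈ 95.625.

E[X] = C(18,4)·2^(1−C(4,2)) = 765/8 ≈ 95.625.


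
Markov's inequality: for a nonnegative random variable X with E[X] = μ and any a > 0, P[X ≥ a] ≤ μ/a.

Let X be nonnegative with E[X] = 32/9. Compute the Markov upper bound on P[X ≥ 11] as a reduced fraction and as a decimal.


μ = E[X] = 32/9, a = 11.
Markov: P[X ≥ 11] ≤ μ/a = (32/9)/11 = 32/99.
Numerically: ≈ 0.323.
(Since a = 11 > μ = 3.556, the bound 32/99 is < 1 and informative.)

P[X ≥ 11] ≤ 32/99 ≈ 0.323.


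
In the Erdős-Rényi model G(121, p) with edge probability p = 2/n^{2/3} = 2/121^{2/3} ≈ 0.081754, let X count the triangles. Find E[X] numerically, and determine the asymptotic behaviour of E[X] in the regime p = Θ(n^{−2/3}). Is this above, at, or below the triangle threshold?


Number of potential triangles: C(121, 3) = 287980.
Each occurs with probability p³ ≈ (0.081754)³ ≈ 5.4641076e-04.
By linearity: E[X] = C(121, 3)·p³ ≈ 287980 · 5.4641076e-04 ≈ 157.35537.
Since α = 2/3 < 1, p = c/n^{2/3} ≫ 1/n is above the triangle threshold p ~ 1/n. Asymptotically E[X] ~ (c³/6)·n^{3(1−α)} = (2³/6)·n^{1} → ∞; triangles are abundant w.h.p.

E[X] ≈ 157.35537; in regime p = Θ(1/n^{2/3}) E[X] diverges (above the triangle threshold p ~ 1/n).


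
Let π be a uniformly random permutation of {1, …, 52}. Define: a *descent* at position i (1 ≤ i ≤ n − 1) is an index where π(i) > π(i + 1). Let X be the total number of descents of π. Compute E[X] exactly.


Write X = Σ X_I over i = 1, …, 51, with X_I the indicator of one descent.
There are 51 indicators.
For each fixed i, the pair (π(i), π(i+1)) is a uniformly random ordered pair of distinct values from {1, …, 52}; by symmetry P[π(i) > π(i+1)] = 1/2.
By linearity: E[X] = 51 · (1/2) = (52 − 1) · (1/2) = 51/2 ≈ 25.500.

E[X] = 51/2 = 25.500.


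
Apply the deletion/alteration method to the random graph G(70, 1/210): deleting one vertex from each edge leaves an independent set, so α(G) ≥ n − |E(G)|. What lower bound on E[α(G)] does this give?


E[|E(G)|] = C(70, 2)·p = 2415 · (1/210) = 23/2.
E[α(G)] ≥ n − E[|E(G)|] = 70 − 23/2 = 117/2.
Numerically: ≈ 58.5000.
(This is only a lower bound; the true E[α(G)] may be larger.)

E[α(G)] ≥ 117/2 ≈ 58.5000.


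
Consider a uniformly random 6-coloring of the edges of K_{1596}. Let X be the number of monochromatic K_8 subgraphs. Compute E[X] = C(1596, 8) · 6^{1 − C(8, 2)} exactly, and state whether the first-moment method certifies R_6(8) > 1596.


E[X] = C(1596, 8) · 6^{1 − 28} = 1025915067760710553965 · 6^{−27} = 1025915067760710553965/1023490369077469249536.
As a reduced fraction: E[X] = 37996854361507798295/37907050706572935168 ≈ 1.00237.
Is E[X] < 1? NO.
Since E[X] ≥ 1, the first-moment bound is inconclusive at n = 1596; it does NOT by itself certify R_6(8) > 1596.

E[X] = 37996854361507798295/37907050706572935168 ≈ 1.00237; E[X] ≥ 1; first-moment method inconclusive here.


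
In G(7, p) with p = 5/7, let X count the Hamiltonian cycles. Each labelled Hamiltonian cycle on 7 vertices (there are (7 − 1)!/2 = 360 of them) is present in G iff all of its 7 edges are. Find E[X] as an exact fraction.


K_7 has (7 − 1)!/2 = 360 labelled Hamiltonian cycles.
For each such Hamiltonian cycle H, let X_H = 1 if all 7 edges of H are present in G. Then P[X_H = 1] = p^{7} = (5/7)^{7} = 78125/823543.
Summing the indicators: E[X] = Σ_H E[X_H] = 360 · p^{7} = 360 · 78125/823543 = 28125000/823543.
Numerically: E[X] ≈ 34.151.

E[X] = 360 · (5/7)^{7} = 28125000/823543 ≈ 34.151.


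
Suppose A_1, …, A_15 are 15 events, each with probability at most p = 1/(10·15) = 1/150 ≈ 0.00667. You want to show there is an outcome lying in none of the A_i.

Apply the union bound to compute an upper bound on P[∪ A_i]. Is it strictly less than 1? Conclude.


Union bound: P[∪_{i=1}^{15} A_i] ≤ Σ_i P[A_i] ≤ 15·p = 15·(1/150) = 1/10.
Numerically: 1/10 ≈ 0.10000.
Is 1/10 < 1? YES.
Since P[∪ A_i] ≤ 1/10 < 1, the complement has P[∩ A_i^c] ≥ 1 − 1/10 = 9/10 > 0, so some outcome avoids every A_i.

15·p = 1/10 ≈ 0.10000; existence CERTIFIED by the union bound.


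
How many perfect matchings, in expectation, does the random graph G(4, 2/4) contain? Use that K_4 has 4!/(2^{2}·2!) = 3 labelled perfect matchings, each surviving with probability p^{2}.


K_4 has 4!/(2^{2}·2!) = 3 labelled perfect matchings.
For each such perfect matching H, let X_H = 1 if all 2 edges of H are present in G. Then P[X_H = 1] = p^{2} = (1/2)^{2} = 1/4.
By linearity of expectation: E[X] = Σ_H E[X_H] = 3 · p^{2} = 3 · 1/4 = 3/4.
Numerically: E[X] ≈ 0.75.

E[X] = 3 · (1/2)^{2} = 3/4 ≈ 0.75.


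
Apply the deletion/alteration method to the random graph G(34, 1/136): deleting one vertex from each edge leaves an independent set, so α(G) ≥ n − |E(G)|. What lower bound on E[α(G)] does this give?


E[|E(G)|] = C(34, 2)·p = 561 · (1/136) = 33/8.
E[α(G)] ≥ n − E[|E(G)|] = 34 − 33/8 = 239/8.
Numerically: ≈ 29.8750.
(This is only a lower bound; the true E[α(G)] may be larger.)

E[α(G)] ≥ 239/8 ≈ 29.8750.


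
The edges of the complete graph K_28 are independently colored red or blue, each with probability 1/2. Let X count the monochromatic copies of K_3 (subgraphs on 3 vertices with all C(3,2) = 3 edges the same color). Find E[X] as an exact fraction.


Let X = Σ_S X_S over the C(28, 3) = 3276 subsets S of size 3, where X_S = 1 if the K_3 on S is monochromatic.
For a fixed S, the K_3 on S has C(3, 2) = 3 edges. P[all 3 edges red] = (1/2)^3, and likewise for blue, so P[monochromatic] = 2·(1/2)^3 = 2^{1 − 3} = 1/4.
By linearity of expectation: E[X] = C(28, 3) · 2^{1 − 3} = 3276 · 1/4 = 819.
Numerically: E[X] ≈ 819.00000.

E[X] = C(28,3)·2^(1−C(3,2)) = 819 ≈ 819.00000.


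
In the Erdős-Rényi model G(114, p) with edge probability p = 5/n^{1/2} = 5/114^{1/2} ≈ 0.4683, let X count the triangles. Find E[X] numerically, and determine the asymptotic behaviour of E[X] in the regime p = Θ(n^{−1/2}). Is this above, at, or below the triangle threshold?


Number of potential triangles: C(114, 3) = 240464.
Each occurs with probability p³ ≈ (0.4683)³ ≈ 1.026958e-01.
By linearity: E[X] = C(114, 3)·p³ ≈ 240464 · 1.026958e-01 ≈ 24694.6459.
Since α = 1/2 < 1, p = c/n^{1/2} ≫ 1/n is above the triangle threshold p ~ 1/n. Asymptotically E[X] ~ (c³/6)·n^{3(1−α)} = (5³/6)·n^{1.5} → ∞; triangles are abundant w.h.p.

E[X] ≈ 24694.6459; in regime p = Θ(1/n^{1/2}) E[X] diverges (above the triangle threshold p ~ 1/n).


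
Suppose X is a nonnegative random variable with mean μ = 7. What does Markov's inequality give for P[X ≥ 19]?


μ = E[X] = 7, a = 19.
Markov: P[X ≥ 19] ≤ μ/a = (7)/19 = 7/19.
Numerically: ≈ 0.368421.
(Since a = 19 > μ = 7.000000, the bound 7/19 is < 1 and informative.)

P[X ≥ 19] ≤ 7/19 ≈ 0.368421.


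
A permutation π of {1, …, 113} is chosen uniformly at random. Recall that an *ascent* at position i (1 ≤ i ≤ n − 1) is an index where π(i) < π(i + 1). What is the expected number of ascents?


Write X = Σ X_I over i = 1, …, 112, with X_I the indicator of one ascent.
There are 112 indicators.
For each fixed i, the pair (π(i), π(i+1)) is a uniformly random ordered pair of distinct values from {1, …, 113}; by symmetry P[π(i) < π(i+1)] = 1/2.
By linearity: E[X] = 112 · (1/2) = (113 − 1) · (1/2) = 56 ≈ 56.000.

E[X] = 56 = 56.000.


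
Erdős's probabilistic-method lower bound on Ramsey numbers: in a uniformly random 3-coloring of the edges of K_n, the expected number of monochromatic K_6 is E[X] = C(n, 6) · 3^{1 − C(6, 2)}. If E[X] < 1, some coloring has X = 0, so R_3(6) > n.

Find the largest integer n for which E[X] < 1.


We need C(n, 6) · 3^{1 − 15} < 1, i.e. C(n, 6) < 3^{15 − 1} = 4782969.
Check values of n near the boundary:
  n = 35: C(35, 6) = 1623160; 1623160 < 4782969? YES
  n = 36: C(36, 6) = 1947792; 1947792 < 4782969? YES
  n = 37: C(37, 6) = 2324784; 2324784 < 4782969? YES
  n = 38: C(38, 6) = 2760681; 2760681 < 4782969? YES
  n = 39: C(39, 6) = 3262623; 3262623 < 4782969? YES
  n = 40: C(40, 6) = 3838380; 3838380 < 4782969? YES
  n = 41: C(41, 6) = 4496388; 4496388 < 4782969? YES
  n = 42: C(42, 6) = 5245786; 5245786 < 4782969? NO
  n = 43: C(43, 6) = 6096454; 6096454 < 4782969? NO
  n = 44: C(44, 6) = 7059052; 7059052 < 4782969? NO
The largest n with C(n, 6) < 4782969 is n = 41 (where E[X] = 1498796/1594323 ≈ 0.940). Hence R_3(6) > 41, i.e. R_3(6) ≥ 42.

Largest n = 41; hence R_3(6) > 41.


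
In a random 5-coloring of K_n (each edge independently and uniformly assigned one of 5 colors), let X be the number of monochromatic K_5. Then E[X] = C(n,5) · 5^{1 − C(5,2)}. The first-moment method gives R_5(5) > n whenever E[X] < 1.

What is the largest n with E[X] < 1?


We need C(n, 5) · 5^{1 − 10} < 1, i.e. C(n, 5) < 5^{10 − 1} = 1953125.
Check values of n near the boundary:
  n = 48: C(48, 5) = 1712304; 1712304 < 1953125? YES
  n = 49: C(49, 5) = 1906884; 1906884 < 1953125? YES
  n = 50: C(50, 5) = 2118760; 2118760 < 1953125? NO
  n = 51: C(51, 5) = 2349060; 2349060 < 1953125? NO
The largest n with C(n, 5) < 1953125 is n = 49 (where E[X] = 1906884/1953125 ≈ 0.976). Hence R_5(5) > 49, i.e. R_5(5) ≥ 50.

Largest n = 49; hence R_5(5) > 49.


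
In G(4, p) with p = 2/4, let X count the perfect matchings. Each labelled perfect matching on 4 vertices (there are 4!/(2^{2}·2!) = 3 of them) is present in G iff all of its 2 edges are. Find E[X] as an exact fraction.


K_4 has 4!/(2^{2}·2!) = 3 labelled perfect matchings.
For each such perfect matching H, let X_H = 1 if all 2 edges of H are present in G. Then P[X_H = 1] = p^{2} = (1/2)^{2} = 1/4.
By linearity of expectation: E[X] = Σ_H E[X_H] = 3 · p^{2} = 3 · 1/4 = 3/4.
Numerically: E[X] ≈ 0.75.

E[X] = 3 · (1/2)^{2} = 3/4 ≈ 0.75.


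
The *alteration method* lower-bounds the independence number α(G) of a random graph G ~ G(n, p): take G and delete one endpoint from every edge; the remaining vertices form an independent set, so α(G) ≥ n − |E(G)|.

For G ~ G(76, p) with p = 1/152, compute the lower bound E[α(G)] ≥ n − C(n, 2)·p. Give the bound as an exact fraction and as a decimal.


E[|E(G)|] = C(76, 2)·p = 2850 · (1/152) = 75/4.
E[α(G)] ≥ n − E[|E(G)|] = 76 − 75/4 = 229/4.
Numerically: ≈ 57.250.
(This is only a lower bound; the true E[α(G)] may be larger.)

E[α(G)] ≥ 229/4 ≈ 57.250.


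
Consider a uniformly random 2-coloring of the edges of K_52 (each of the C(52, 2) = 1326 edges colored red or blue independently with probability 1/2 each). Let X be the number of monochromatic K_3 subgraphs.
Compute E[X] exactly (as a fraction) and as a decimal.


Let X = Σ_S X_S over the C(52, 3) = 22100 subsets S of size 3, where X_S = 1 if the K_3 on S is monochromatic.
For a fixed S, the K_3 on S has C(3, 2) = 3 edges. P[all 3 edges red] = (1/2)^3, and likewise for blue, so P[monochromatic] = 2·(1/2)^3 = 2^{1 − 3} = 1/4.
Summing: E[X] = C(52, 3) · 2^{1 − 3} = 22100 · 1/4 = 5525.
Numerically: E[X] ≈ 5525.0000.

E[X] = C(52,3)·2^(1−C(3,2)) = 5525 ≈ 5525.0000.


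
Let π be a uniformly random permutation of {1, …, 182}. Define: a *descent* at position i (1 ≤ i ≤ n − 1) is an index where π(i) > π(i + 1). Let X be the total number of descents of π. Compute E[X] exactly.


Write X = Σ X_I over i = 1, …, 181, with X_I the indicator of one descent.
There are 181 indicators.
For each fixed i, the pair (π(i), π(i+1)) is a uniformly random ordered pair of distinct values from {1, …, 182}; by symmetry P[π(i) > π(i+1)] = 1/2.
By linearity: E[X] = 181 · (1/2) = (182 − 1) · (1/2) = 181/2 ≈ 90.500000.

E[X] = 181/2 = 90.500000.


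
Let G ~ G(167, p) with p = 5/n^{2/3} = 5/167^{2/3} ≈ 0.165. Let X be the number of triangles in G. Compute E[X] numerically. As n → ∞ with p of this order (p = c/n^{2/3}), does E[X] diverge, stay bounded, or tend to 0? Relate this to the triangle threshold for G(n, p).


Number of potential triangles: C(167, 3) = 762355.
Each occurs with probability p³ ≈ (0.165)³ ≈ 4.48205e-03.
By linearity: E[X] = C(167, 3)·p³ ≈ 762355 · 4.48205e-03 ≈ 3416.916.
Since α = 2/3 < 1, p = c/n^{2/3} ≫ 1/n is above the triangle threshold p ~ 1/n. Asymptotically E[X] ~ (c³/6)·n^{3(1−α)} = (5³/6)·n^{1} → ∞; triangles are abundant w.h.p.

E[X] ≈ 3416.916; in regime p = Θ(1/n^{2/3}) E[X] diverges (above the triangle threshold p ~ 1/n).


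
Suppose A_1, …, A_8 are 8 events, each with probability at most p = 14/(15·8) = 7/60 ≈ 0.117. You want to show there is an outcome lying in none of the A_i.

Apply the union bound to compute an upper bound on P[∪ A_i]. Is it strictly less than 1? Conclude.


Union bound: P[∪_{i=1}^{8} A_i] ≤ Σ_i P[A_i] ≤ 8·p = 8·(7/60) = 14/15.
Numerically: 14/15 ≈ 0.933.
Is 14/15 < 1? YES.
Since P[∪ A_i] ≤ 14/15 < 1, the complement has P[∩ A_i^c] ≥ 1 − 14/15 = 1/15 > 0, so some outcome avoids every A_i.

8·p = 14/15 ≈ 0.933; existence CERTIFIED by the union bound.


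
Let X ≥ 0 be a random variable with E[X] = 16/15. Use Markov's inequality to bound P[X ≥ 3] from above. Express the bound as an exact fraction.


μ = E[X] = 16/15, a = 3.
Markov: P[X ≥ 3] ≤ μ/a = (16/15)/3 = 16/45.
Numerically: ≈ 0.3556.
(Since a = 3 > μ = 1.0667, the bound 16/45 is < 1 and informative.)

P[X ≥ 3] ≤ 16/45 ≈ 0.3556.


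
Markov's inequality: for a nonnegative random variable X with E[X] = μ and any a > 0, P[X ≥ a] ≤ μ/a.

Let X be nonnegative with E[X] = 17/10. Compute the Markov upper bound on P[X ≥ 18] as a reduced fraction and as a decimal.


μ = E[X] = 17/10, a = 18.
Markov: P[X ≥ 18] ≤ μ/a = (17/10)/18 = 17/180.
Numerically: ≈ 0.0944.
(Since a = 18 > μ = 1.7000, the bound 17/180 is < 1 and informative.)

P[X ≥ 18] ≤ 17/180 ≈ 0.0944.


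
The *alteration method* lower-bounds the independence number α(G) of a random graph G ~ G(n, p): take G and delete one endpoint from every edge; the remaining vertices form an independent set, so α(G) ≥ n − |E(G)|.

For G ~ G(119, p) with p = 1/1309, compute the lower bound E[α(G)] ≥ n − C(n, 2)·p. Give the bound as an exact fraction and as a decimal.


E[|E(G)|] = C(119, 2)·p = 7021 · (1/1309) = 59/11.
E[α(G)] ≥ n − E[|E(G)|] = 119 − 59/11 = 1250/11.
Numerically: ≈ 113.6364.
(This is only a lower bound; the true E[α(G)] may be larger.)

E[α(G)] ≥ 1250/11 ≈ 113.6364.


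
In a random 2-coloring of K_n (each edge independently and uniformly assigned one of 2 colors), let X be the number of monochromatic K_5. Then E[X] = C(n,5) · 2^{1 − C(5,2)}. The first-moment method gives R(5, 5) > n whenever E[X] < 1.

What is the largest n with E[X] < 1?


We need C(n, 5) · 2^{1 − 10} < 1, i.e. C(n, 5) < 2^{10 − 1} = 512.
Check values of n near the boundary:
  n = 10: C(10, 5) = 252; 252 < 512? YES
  n = 11: C(11, 5) = 462; 462 < 512? YES
  n = 12: C(12, 5) = 792; 792 < 512? NO
  n = 13: C(13, 5) = 1287; 1287 < 512? NO
The largest n with C(n, 5) < 512 is n = 11 (where E[X] = 231/256 ≈ 0.9023438). Hence R(5, 5) > 11, i.e. R(5, 5) ≥ 12.

Largest n = 11; hence R(5, 5) > 11.


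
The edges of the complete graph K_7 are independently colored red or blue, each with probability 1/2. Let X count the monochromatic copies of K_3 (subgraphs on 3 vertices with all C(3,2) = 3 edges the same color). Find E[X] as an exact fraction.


Let X = Σ_S X_S over the C(7, 3) = 35 subsets S of size 3, where X_S = 1 if the K_3 on S is monochromatic.
For a fixed S, the K_3 on S has C(3, 2) = 3 edges. P[all 3 edges red] = (1/2)^3, and likewise for blue, so P[monochromatic] = 2·(1/2)^3 = 2^{1 − 3} = 1/4.
By linearity: E[X] = C(7, 3) · 2^{1 − 3} = 35 · 1/4 = 35/4.
Numerically: E[X] ≈ 8.750.

E[X] = C(7,3)·2^(1−C(3,2)) = 35/4 ≈ 8.750.


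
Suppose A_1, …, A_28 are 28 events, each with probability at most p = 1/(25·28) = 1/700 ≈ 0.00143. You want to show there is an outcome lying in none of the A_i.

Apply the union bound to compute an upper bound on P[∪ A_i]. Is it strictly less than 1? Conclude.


Union bound: P[∪_{i=1}^{28} A_i] ≤ Σ_i P[A_i] ≤ 28·p = 28·(1/700) = 1/25.
Numerically: 1/25 ≈ 0.04000.
Is 1/25 < 1? YES.
Since P[∪ A_i] ≤ 1/25 < 1, the complement has P[∩ A_i^c] ≥ 1 − 1/25 = 24/25 > 0, so some outcome avoids every A_i.

28·p = 1/25 ≈ 0.04000; existence CERTIFIED by the union bound.


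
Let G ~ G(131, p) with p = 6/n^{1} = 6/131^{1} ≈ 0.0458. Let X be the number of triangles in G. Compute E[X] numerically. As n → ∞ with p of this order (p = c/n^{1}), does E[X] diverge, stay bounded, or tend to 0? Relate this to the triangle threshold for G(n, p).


Number of potential triangles: C(131, 3) = 366145.
Each occurs with probability p³ ≈ (0.0458)³ ≈ 9.608152e-05.
By linearity: E[X] = C(131, 3)·p³ ≈ 366145 · 9.608152e-05 ≈ 35.1798.
Here α = 1, so p = 6/n is exactly at the triangle threshold p ~ 1/n. Asymptotically E[X] → c³/6 = 6³/6 = 36 ≈ 36.0000, a bounded constant. In this regime the triangle count is asymptotically Poisson(c³/6).

E[X] ≈ 35.1798; in regime p = Θ(1/n^{1}) E[X] stays bounded (at the triangle threshold p ~ 1/n).


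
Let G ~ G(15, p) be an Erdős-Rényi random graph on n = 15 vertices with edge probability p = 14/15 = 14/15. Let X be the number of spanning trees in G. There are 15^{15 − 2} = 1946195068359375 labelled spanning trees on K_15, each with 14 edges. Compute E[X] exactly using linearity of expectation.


K_15 has 15^{15 − 2} = 1946195068359375 labelled spanning trees.
For each such spanning tree H, let X_H = 1 if all 14 edges of H are present in G. Then P[X_H = 1] = p^{14} = (14/15)^{14} = 11112006825558016/29192926025390625.
Summing the indicators: E[X] = Σ_H E[X_H] = 1946195068359375 · p^{14} = 1946195068359375 · 11112006825558016/29192926025390625 = 11112006825558016/15.
Numerically: E[X] ≈ 7.41e+14.

E[X] = 1946195068359375 · (14/15)^{14} = 11112006825558016/15 ≈ 7.41e+14.


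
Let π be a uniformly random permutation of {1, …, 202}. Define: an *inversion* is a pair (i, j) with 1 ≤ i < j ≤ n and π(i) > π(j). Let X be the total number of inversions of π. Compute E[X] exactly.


Write X = Σ X_I over the C(202, 2) = 20301 pairs i < j, with X_I the indicator of one inversion.
There are 20301 indicators.
For each fixed pair i < j, the values π(i) and π(j) are two distinct elements of {1, …, 202} in uniformly random order; by symmetry P[π(i) > π(j)] = 1/2.
By linearity: E[X] = 20301 · (1/2) = C(202, 2) · (1/2) = 20301/2 = 20301/2 ≈ 10150.5000.

E[X] = 20301/2 = 10150.5000.


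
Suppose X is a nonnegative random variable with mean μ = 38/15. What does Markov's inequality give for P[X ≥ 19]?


μ = E[X] = 38/15, a = 19.
Markov: P[X ≥ 19] ≤ μ/a = (38/15)/19 = 2/15.
Numerically: ≈ 0.13333.
(Since a = 19 > μ = 2.53333, the bound 2/15 is < 1 and informative.)

P[X ≥ 19] ≤ 2/15 ≈ 0.13333.


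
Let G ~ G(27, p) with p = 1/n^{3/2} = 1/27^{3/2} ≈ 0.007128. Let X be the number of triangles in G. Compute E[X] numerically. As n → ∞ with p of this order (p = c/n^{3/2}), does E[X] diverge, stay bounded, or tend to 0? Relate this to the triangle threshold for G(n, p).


Number of potential triangles: C(27, 3) = 2925.
Each occurs with probability p³ ≈ (0.007128)³ ≈ 3.621288e-07.
By linearity: E[X] = C(27, 3)·p³ ≈ 2925 · 3.621288e-07 ≈ 0.0011.
Since α = 3/2 > 1, p = c/n^{3/2} = o(1/n) is below the triangle threshold p ~ 1/n. Asymptotically E[X] ~ (c³/6)·n^{3(1−α)} = (1³/6)·n^{-1.5} → 0, so by Markov's inequality G has no triangles w.h.p.

E[X] ≈ 0.0011; in regime p = Θ(1/n^{3/2}) E[X] tends to 0 (below the triangle threshold p ~ 1/n).


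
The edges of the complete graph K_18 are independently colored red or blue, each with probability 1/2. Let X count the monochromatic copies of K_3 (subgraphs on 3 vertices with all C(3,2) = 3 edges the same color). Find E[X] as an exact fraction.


Let X = Σ_S X_S over the C(18, 3) = 816 subsets S of size 3, where X_S = 1 if the K_3 on S is monochromatic.
For a fixed S, the K_3 on S has C(3, 2) = 3 edges. P[all 3 edges red] = (1/2)^3, and likewise for blue, so P[monochromatic] = 2·(1/2)^3 = 2^{1 − 3} = 1/4.
By linearity of expectation: E[X] = C(18, 3) · 2^{1 − 3} = 816 · 1/4 = 204.
Numerically: E[X] ≈ 204.000.

E[X] = C(18,3)·2^(1−C(3,2)) = 204 ≈ 204.000.


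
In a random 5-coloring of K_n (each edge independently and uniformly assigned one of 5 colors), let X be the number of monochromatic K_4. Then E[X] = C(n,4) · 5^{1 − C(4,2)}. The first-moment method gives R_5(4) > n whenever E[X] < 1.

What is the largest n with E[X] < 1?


We need C(n, 4) · 5^{1 − 6} < 1, i.e. C(n, 4) < 5^{6 − 1} = 3125.
Check values of n near the boundary:
  n = 12: C(12, 4) = 495; 495 < 3125? YES
  n = 13: C(13, 4) = 715; 715 < 3125? YES
  n = 14: C(14, 4) = 1001; 1001 < 3125? YES
  n = 15: C(15, 4) = 1365; 1365 < 3125? YES
  n = 16: C(16, 4) = 1820; 1820 < 3125? YES
  n = 17: C(17, 4) = 2380; 2380 < 3125? YES
  n = 18: C(18, 4) = 3060; 3060 < 3125? YES
  n = 19: C(19, 4) = 3876; 3876 < 3125? NO
The largest n with C(n, 4) < 3125 is n = 18 (where E[X] = 612/625 ≈ 0.97920). Hence R_5(4) > 18, i.e. R_5(4) ≥ 19.

Largest n = 18; hence R_5(4) > 18.


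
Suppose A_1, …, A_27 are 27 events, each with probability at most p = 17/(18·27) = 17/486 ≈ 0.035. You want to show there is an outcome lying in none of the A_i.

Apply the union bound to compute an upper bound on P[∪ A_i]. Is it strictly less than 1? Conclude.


Union bound: P[∪_{i=1}^{27} A_i] ≤ Σ_i P[A_i] ≤ 27·p = 27·(17/486) = 17/18.
Numerically: 17/18 ≈ 0.944.
Is 17/18 < 1? YES.
Since P[∪ A_i] ≤ 17/18 < 1, the complement has P[∩ A_i^c] ≥ 1 − 17/18 = 1/18 > 0, so some outcome avoids every A_i.

27·p = 17/18 ≈ 0.944; existence CERTIFIED by the union bound.


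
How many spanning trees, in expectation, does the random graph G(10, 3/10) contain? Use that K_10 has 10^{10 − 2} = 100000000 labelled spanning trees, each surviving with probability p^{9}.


K_10 has 10^{10 − 2} = 100000000 labelled spanning trees.
For each such spanning tree H, let X_H = 1 if all 9 edges of H are present in G. Then P[X_H = 1] = p^{9} = (3/10)^{9} = 19683/1000000000.
Summing the indicators: E[X] = Σ_H E[X_H] = 100000000 · p^{9} = 100000000 · 19683/1000000000 = 19683/10.
Numerically: E[X] ≈ 1968.

E[X] = 100000000 · (3/10)^{9} = 19683/10 ≈ 1968.


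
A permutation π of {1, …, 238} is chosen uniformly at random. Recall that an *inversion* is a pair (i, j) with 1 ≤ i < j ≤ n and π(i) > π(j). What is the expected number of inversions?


Write X = Σ X_I over the C(238, 2) = 28203 pairs i < j, with X_I the indicator of one inversion.
There are 28203 indicators.
For each fixed pair i < j, the values π(i) and π(j) are two distinct elements of {1, …, 238} in uniformly random order; by symmetry P[π(i) > π(j)] = 1/2.
By linearity: E[X] = 28203 · (1/2) = C(238, 2) · (1/2) = 28203/2 = 28203/2 ≈ 14101.500.

E[X] = 28203/2 = 14101.500.


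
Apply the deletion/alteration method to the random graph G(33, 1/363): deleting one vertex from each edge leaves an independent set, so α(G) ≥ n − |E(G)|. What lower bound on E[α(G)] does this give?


E[|E(G)|] = C(33, 2)·p = 528 · (1/363) = 16/11.
E[α(G)] ≥ n − E[|E(G)|] = 33 − 16/11 = 347/11.
Numerically: ≈ 31.54545.
(This is only a lower bound; the true E[α(G)] may be larger.)

E[α(G)] ≥ 347/11 ≈ 31.54545.


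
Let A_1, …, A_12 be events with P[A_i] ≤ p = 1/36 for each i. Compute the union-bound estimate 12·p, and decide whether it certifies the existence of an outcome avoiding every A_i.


Union bound: P[∪_{i=1}^{12} A_i] ≤ Σ_i P[A_i] ≤ 12·p = 12·(1/36) = 1/3.
Numerically: 1/3 ≈ 0.333333.
Is 1/3 < 1? YES.
Since P[∪ A_i] ≤ 1/3 < 1, the complement has P[∩ A_i^c] ≥ 1 − 1/3 = 2/3 > 0, so some outcome avoids every A_i.

12·p = 1/3 ≈ 0.333333; existence CERTIFIED by the union bound.


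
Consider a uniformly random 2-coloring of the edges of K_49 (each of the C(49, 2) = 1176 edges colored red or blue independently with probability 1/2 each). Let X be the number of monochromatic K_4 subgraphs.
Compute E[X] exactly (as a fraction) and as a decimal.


Let X = Σ_S X_S over the C(49, 4) = 211876 subsets S of size 4, where X_S = 1 if the K_4 on S is monochromatic.
For a fixed S, the K_4 on S has C(4, 2) = 6 edges. P[all 6 edges red] = (1/2)^6, and likewise for blue, so P[monochromatic] = 2·(1/2)^6 = 2^{1 − 6} = 1/32.
Summing: E[X] = C(49, 4) · 2^{1 − 6} = 211876 · 1/32 = 52969/8.
Numerically: E[X] ≈ 6621.1250.

E[X] = C(49,4)·2^(1−C(4,2)) = 52969/8 ≈ 6621.1250.
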